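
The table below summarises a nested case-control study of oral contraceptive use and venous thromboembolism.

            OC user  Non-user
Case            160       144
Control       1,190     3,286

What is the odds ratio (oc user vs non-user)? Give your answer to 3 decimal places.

3.068

Reading the table with exposure as columns: a = 160 (OC user, case), b = 1190 (OC user, non-case), c = 144 (Non-user, case), d = 3286.
OR = (a·d)/(b·c) = (160 × 3286) / (1190 × 144) = 525760 / 171360 = 3.06816
The odds of venous thromboembolism are about 3.07 times as high in the oc user group.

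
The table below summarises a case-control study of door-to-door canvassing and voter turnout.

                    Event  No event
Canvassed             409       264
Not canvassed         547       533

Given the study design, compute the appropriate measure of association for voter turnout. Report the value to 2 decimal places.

1.51

Cells: a = 409, b = 264, c = 547, d = 533.
This is a case-control study: participants were sampled on outcome status, so risks in the source population cannot be estimated directly — relative risk is not valid here. The odds ratio is the appropriate measure.
OR = (a·d)/(b·c) = (409 × 533) / (264 × 547) = 217997 / 144408 = 1.50959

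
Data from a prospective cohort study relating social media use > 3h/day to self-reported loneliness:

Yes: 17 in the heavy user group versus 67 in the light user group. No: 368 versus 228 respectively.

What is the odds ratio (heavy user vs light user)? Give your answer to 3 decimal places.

From the description: a = 17, b = 368, c = 67, d = 228.
OR = (a·d)/(b·c) = (17 × 228) / (368 × 67) = 3876 / 24656 = 0.15720
Exposure is associated with lower odds of self-reported loneliness (OR = 0.16 < 1).

0.157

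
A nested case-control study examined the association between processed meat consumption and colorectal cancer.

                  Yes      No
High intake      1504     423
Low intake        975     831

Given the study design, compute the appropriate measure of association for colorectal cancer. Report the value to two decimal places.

Cells: a = 1504, b = 423, c = 975, d = 831.
This is a nested case-control study: participants were sampled on outcome status, so risks in the source population cannot be estimated directly — relative risk is not valid here. The odds ratio is the appropriate measure.
OR = (a·d)/(b·c) = (1504 × 831) / (423 × 975) = 1249824 / 412425 = 3.03043

3.03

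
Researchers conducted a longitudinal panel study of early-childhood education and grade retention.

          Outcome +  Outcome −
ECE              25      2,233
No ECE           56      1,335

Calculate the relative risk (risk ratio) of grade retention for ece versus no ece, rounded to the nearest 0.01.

Cells: a = 25, b = 2233, c = 56, d = 1335.
Risk in exposed = 25/2258 = 0.01107; risk in unexposed = 56/1391 = 0.04026.
RR = 0.01107 / 0.04026 = 0.27501
The risk is 72% lower among the exposed than among the unexposed.

0.28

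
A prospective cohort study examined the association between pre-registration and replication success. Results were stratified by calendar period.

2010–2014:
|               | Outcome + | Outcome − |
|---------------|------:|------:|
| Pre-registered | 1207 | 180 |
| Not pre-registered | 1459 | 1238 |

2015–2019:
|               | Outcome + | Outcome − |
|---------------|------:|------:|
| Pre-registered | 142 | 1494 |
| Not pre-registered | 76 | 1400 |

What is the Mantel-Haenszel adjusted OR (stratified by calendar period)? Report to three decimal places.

OR_MH = Σ(aᵢdᵢ/nᵢ) / Σ(bᵢcᵢ/nᵢ), where nᵢ is the stratum total.
Stratum 1 (2010–2014): n = 4084; a·d/n = 1207·1238/4084 = 365.8830; b·c/n = 180·1459/4084 = 64.3046
Stratum 2 (2015–2019): n = 3112; a·d/n = 142·1400/3112 = 63.8817; b·c/n = 1494·76/3112 = 36.4859
OR_MH = (365.8830 + 63.8817) / (64.3046 + 36.4859) = 429.7647 / 100.7905 = 4.26394

4.264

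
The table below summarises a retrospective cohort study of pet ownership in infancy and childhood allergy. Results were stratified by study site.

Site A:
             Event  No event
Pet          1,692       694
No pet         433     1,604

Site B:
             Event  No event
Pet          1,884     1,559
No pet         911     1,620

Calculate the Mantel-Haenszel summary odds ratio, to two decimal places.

OR_MH = Σ(aᵢdᵢ/nᵢ) / Σ(bᵢcᵢ/nᵢ), where nᵢ is the stratum total.
Stratum 1 (Site A): n = 4423; a·d/n = 1692·1604/4423 = 613.6034; b·c/n = 694·433/4423 = 67.9408
Stratum 2 (Site B): n = 5974; a·d/n = 1884·1620/5974 = 510.8939; b·c/n = 1559·911/5974 = 237.7384
OR_MH = (613.6034 + 510.8939) / (67.9408 + 237.7384) = 1124.4973 / 305.6791 = 3.67869

3.68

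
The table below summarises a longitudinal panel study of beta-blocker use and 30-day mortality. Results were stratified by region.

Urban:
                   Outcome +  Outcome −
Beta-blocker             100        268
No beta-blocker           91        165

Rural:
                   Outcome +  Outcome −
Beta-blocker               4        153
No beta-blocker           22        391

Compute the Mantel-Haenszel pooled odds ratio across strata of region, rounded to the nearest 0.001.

OR_MH = Σ(aᵢdᵢ/nᵢ) / Σ(bᵢcᵢ/nᵢ), where nᵢ is the stratum total.
Stratum 1 (Urban): n = 624; a·d/n = 100·165/624 = 26.4423; b·c/n = 268·91/624 = 39.0833
Stratum 2 (Rural): n = 570; a·d/n = 4·391/570 = 2.7439; b·c/n = 153·22/570 = 5.9053
OR_MH = (26.4423 + 2.7439) / (39.0833 + 5.9053) = 29.1862 / 44.9886 = 0.64875

0.649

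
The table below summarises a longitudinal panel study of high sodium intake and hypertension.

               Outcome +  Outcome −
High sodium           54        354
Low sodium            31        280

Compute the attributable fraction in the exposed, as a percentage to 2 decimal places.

Cells: a = 54, b = 354, c = 31, d = 280.
Risk in exposed = 54/408 = 0.13235; risk in unexposed = 31/311 = 0.09968.
RR = 0.13235/0.09968 = 1.32780
AR% = (RR − 1)/RR × 100 = (1.32780 − 1)/1.32780 × 100 = 24.6874%

24.69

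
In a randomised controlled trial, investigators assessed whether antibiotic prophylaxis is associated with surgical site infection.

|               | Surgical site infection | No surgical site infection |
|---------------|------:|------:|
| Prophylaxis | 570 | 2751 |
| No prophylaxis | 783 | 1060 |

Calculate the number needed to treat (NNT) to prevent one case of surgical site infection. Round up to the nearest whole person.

4

Risk in treated group = 570/3321 = 0.17164; risk in control = 783/1843 = 0.42485.
Absolute risk reduction = 0.42485 − 0.17164 = 0.25322
NNT = 1 / ARR = 1 / 0.25322 = 3.949 → round up → 4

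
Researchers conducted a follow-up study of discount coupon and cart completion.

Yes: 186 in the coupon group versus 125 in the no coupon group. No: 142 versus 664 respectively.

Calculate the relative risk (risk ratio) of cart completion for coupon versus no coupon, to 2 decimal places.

From the description: a = 186, b = 142, c = 125, d = 664.
Risk in exposed = 186/328 = 0.56707; risk in unexposed = 125/789 = 0.15843.
RR = 0.56707 / 0.15843 = 3.57937
The risk among the exposed is 3.58 times that among the unexposed.

3.58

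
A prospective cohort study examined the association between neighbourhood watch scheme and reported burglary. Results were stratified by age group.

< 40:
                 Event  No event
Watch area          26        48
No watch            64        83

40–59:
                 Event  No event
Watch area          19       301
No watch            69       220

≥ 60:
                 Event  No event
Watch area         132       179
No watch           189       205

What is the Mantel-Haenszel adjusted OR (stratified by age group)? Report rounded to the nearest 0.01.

OR_MH = Σ(aᵢdᵢ/nᵢ) / Σ(bᵢcᵢ/nᵢ), where nᵢ is the stratum total.
Stratum 1 (< 40): n = 221; a·d/n = 26·83/221 = 9.7647; b·c/n = 48·64/221 = 13.9005
Stratum 2 (40–59): n = 609; a·d/n = 19·220/609 = 6.8637; b·c/n = 301·69/609 = 34.1034
Stratum 3 (≥ 60): n = 705; a·d/n = 132·205/705 = 38.3830; b·c/n = 179·189/705 = 47.9872
OR_MH = (9.7647 + 6.8637 + 38.3830) / (13.9005 + 34.1034 + 47.9872) = 55.0114 / 95.9911 = 0.57309

0.57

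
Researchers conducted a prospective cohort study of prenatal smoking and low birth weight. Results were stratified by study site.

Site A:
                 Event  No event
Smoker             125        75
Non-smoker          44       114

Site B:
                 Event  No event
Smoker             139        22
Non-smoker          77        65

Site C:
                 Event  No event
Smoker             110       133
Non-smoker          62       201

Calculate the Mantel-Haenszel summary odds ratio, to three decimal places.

OR_MH = Σ(aᵢdᵢ/nᵢ) / Σ(bᵢcᵢ/nᵢ), where nᵢ is the stratum total.
Stratum 1 (Site A): n = 358; a·d/n = 125·114/358 = 39.8045; b·c/n = 75·44/358 = 9.2179
Stratum 2 (Site B): n = 303; a·d/n = 139·65/303 = 29.8185; b·c/n = 22·77/303 = 5.5908
Stratum 3 (Site C): n = 506; a·d/n = 110·201/506 = 43.6957; b·c/n = 133·62/506 = 16.2964
OR_MH = (39.8045 + 29.8185 + 43.6957) / (9.2179 + 5.5908 + 16.2964) = 113.3186 / 31.1051 = 3.64309

3.643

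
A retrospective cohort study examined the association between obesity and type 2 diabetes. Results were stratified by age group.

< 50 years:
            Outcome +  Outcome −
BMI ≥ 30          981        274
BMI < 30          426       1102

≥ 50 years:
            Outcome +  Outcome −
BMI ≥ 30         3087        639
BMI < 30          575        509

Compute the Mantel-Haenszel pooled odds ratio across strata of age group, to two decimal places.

6.04

OR_MH = Σ(aᵢdᵢ/nᵢ) / Σ(bᵢcᵢ/nᵢ), where nᵢ is the stratum total.
Stratum 1 (< 50 years): n = 2783; a·d/n = 981·1102/2783 = 388.4520; b·c/n = 274·426/2783 = 41.9418
Stratum 2 (≥ 50 years): n = 4810; a·d/n = 3087·509/4810 = 326.6701; b·c/n = 639·575/4810 = 76.3877
OR_MH = (388.4520 + 326.6701) / (41.9418 + 76.3877) = 715.1221 / 118.3295 = 6.04348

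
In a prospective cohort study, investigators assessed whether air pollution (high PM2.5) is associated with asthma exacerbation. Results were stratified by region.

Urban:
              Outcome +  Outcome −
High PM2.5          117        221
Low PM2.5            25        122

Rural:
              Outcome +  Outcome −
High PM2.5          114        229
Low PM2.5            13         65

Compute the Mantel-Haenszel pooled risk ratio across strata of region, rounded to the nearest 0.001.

2.020

RR_MH = Σ(aᵢ·n₀ᵢ/nᵢ) / Σ(cᵢ·n₁ᵢ/nᵢ), with n₁ᵢ = aᵢ+bᵢ (exposed), n₀ᵢ = cᵢ+dᵢ (unexposed), nᵢ = n₁ᵢ+n₀ᵢ.
Stratum 1 (Urban): n₁ = 338, n₀ = 147, n = 485; a·n₀/n = 117·147/485 = 35.4619; c·n₁/n = 25·338/485 = 17.4227
Stratum 2 (Rural): n₁ = 343, n₀ = 78, n = 421; a·n₀/n = 114·78/421 = 21.1211; c·n₁/n = 13·343/421 = 10.5914
RR_MH = (35.4619 + 21.1211) / (17.4227 + 10.5914) = 56.5830 / 28.0141 = 2.01980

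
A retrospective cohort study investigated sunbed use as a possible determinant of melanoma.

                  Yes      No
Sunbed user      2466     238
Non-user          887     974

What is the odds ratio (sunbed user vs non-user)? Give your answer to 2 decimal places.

11.38

Cells: a = 2466, b = 238, c = 887, d = 974.
OR = (a·d)/(b·c) = (2466 × 974) / (238 × 887) = 2401884 / 211106 = 11.37762
The odds of melanoma are about 11.38 times as high in the sunbed user group.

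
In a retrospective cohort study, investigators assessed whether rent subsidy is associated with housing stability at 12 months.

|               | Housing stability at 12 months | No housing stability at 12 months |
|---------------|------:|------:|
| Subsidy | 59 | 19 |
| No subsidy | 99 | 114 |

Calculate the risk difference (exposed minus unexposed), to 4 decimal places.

0.2916

Cells: a = 59, b = 19, c = 99, d = 114.
Risk in exposed = 59/78 = 0.756410; risk in unexposed = 99/213 = 0.464789.
Risk difference = 0.756410 − 0.464789 = 0.291622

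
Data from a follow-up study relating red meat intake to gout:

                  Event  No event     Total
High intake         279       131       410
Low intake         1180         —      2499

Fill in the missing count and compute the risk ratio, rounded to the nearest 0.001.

1.441

The missing cell is in the unexposed row: 2499 − 1180 = 1319.
So a = 279, b = 131, c = 1180, d = 1319.
RR = [a/(a+b)] / [c/(c+d)] = (279/410) / (1180/2499) = 0.68049/0.47219 = 1.44113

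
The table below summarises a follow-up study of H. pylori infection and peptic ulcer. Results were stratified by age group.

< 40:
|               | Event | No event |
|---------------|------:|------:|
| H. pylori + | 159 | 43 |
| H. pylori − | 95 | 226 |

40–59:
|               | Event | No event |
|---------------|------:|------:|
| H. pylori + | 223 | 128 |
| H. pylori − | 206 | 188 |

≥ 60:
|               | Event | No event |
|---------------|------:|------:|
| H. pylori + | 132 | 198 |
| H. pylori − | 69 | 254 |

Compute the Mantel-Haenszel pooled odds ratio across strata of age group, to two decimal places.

OR_MH = Σ(aᵢdᵢ/nᵢ) / Σ(bᵢcᵢ/nᵢ), where nᵢ is the stratum total.
Stratum 1 (< 40): n = 523; a·d/n = 159·226/523 = 68.7075; b·c/n = 43·95/523 = 7.8107
Stratum 2 (40–59): n = 745; a·d/n = 223·188/745 = 56.2738; b·c/n = 128·206/745 = 35.3933
Stratum 3 (≥ 60): n = 653; a·d/n = 132·254/653 = 51.3446; b·c/n = 198·69/653 = 20.9219
OR_MH = (68.7075 + 56.2738 + 51.3446) / (7.8107 + 35.3933 + 20.9219) = 176.3258 / 64.1259 = 2.74968

2.75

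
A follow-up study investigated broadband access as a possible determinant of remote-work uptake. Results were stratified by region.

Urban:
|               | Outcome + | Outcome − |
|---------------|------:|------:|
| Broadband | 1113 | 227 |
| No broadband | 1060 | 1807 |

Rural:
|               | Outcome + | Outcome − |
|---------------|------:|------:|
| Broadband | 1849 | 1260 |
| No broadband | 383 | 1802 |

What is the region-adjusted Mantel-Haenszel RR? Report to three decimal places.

RR_MH = Σ(aᵢ·n₀ᵢ/nᵢ) / Σ(cᵢ·n₁ᵢ/nᵢ), with n₁ᵢ = aᵢ+bᵢ (exposed), n₀ᵢ = cᵢ+dᵢ (unexposed), nᵢ = n₁ᵢ+n₀ᵢ.
Stratum 1 (Urban): n₁ = 1340, n₀ = 2867, n = 4207; a·n₀/n = 1113·2867/4207 = 758.4908; c·n₁/n = 1060·1340/4207 = 337.6278
Stratum 2 (Rural): n₁ = 3109, n₀ = 2185, n = 5294; a·n₀/n = 1849·2185/5294 = 763.1403; c·n₁/n = 383·3109/5294 = 224.9239
RR_MH = (758.4908 + 763.1403) / (337.6278 + 224.9239) = 1521.6312 / 562.5516 = 2.70487

2.705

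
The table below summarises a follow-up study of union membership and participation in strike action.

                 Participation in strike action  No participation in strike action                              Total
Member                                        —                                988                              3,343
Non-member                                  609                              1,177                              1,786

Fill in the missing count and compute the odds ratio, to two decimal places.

The missing cell is in the exposed row: 3343 − 988 = 2355.
So a = 2355, b = 988, c = 609, d = 1177.
OR = (a·d)/(b·c) = (2355 × 1177) / (988 × 609) = 2771835 / 601692 = 4.60673

4.61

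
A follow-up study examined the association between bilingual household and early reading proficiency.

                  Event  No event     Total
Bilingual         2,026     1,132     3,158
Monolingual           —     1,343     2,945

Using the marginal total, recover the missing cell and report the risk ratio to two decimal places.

The missing cell is in the unexposed row: 2945 − 1343 = 1602.
So a = 2026, b = 1132, c = 1602, d = 1343.
RR = [a/(a+b)] / [c/(c+d)] = (2026/3158) / (1602/2945) = 0.64155/0.54397 = 1.17937

1.18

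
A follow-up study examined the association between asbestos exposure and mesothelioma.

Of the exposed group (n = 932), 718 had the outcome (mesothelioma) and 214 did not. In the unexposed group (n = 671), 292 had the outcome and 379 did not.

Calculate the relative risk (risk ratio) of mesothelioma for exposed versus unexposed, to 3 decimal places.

1.770

From the description: a = 718, b = 214, c = 292, d = 379.
Risk in exposed = 718/932 = 0.77039; risk in unexposed = 292/671 = 0.43517.
RR = 0.77039 / 0.43517 = 1.77031
The risk among the exposed is 1.77 times that among the unexposed.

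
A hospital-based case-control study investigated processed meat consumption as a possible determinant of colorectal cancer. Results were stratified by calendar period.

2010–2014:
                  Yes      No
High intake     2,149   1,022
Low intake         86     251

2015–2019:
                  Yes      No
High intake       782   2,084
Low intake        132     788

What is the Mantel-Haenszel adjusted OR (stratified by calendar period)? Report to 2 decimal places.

3.24

OR_MH = Σ(aᵢdᵢ/nᵢ) / Σ(bᵢcᵢ/nᵢ), where nᵢ is the stratum total.
Stratum 1 (2010–2014): n = 3508; a·d/n = 2149·251/3508 = 153.7625; b·c/n = 1022·86/3508 = 25.0547
Stratum 2 (2015–2019): n = 3786; a·d/n = 782·788/3786 = 162.7618; b·c/n = 2084·132/3786 = 72.6593
OR_MH = (153.7625 + 162.7618) / (25.0547 + 72.6593) = 316.5243 / 97.7140 = 3.23929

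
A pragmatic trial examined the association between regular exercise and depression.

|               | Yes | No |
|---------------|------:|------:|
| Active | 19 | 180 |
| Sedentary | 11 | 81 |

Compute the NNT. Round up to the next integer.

Risk in treated group = 19/199 = 0.09548; risk in control = 11/92 = 0.11957.
Absolute risk reduction = 0.11957 − 0.09548 = 0.02409
NNT = 1 / ARR = 1 / 0.02409 = 41.515 → round up → 42

42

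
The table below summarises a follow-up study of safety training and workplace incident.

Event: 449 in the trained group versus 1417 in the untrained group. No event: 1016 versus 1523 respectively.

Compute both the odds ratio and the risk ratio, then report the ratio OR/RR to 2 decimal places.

0.75

From the description: a = 449, b = 1016, c = 1417, d = 1523.
OR = (449·1523)/(1016·1417) = 683827/1439672 = 0.47499
Risk in exposed = 449/1465 = 0.30648; risk in unexposed = 1417/2940 = 0.48197; RR = 0.63590
OR/RR = 0.47499 / 0.63590 = 0.74696
The outcome is not rare, so the OR lies further from 1 than the RR.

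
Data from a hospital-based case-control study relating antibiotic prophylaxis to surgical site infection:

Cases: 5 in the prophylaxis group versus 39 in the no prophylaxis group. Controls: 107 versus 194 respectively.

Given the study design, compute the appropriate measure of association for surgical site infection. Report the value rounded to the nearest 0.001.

0.232

From the description: a = 5, b = 107, c = 39, d = 194.
This is a hospital-based case-control study: participants were sampled on outcome status, so risks in the source population cannot be estimated directly — relative risk is not valid here. The odds ratio is the appropriate measure.
OR = (a·d)/(b·c) = (5 × 194) / (107 × 39) = 970 / 4173 = 0.23245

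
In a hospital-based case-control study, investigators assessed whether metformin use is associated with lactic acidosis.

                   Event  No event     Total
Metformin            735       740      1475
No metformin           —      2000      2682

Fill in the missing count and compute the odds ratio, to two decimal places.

2.91

The missing cell is in the unexposed row: 2682 − 2000 = 682.
So a = 735, b = 740, c = 682, d = 2000.
OR = (a·d)/(b·c) = (735 × 2000) / (740 × 682) = 1470000 / 504680 = 2.91274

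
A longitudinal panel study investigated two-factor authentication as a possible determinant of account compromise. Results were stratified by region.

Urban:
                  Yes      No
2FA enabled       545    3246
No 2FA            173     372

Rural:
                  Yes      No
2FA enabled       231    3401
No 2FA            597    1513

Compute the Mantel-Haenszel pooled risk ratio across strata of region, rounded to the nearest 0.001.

RR_MH = Σ(aᵢ·n₀ᵢ/nᵢ) / Σ(cᵢ·n₁ᵢ/nᵢ), with n₁ᵢ = aᵢ+bᵢ (exposed), n₀ᵢ = cᵢ+dᵢ (unexposed), nᵢ = n₁ᵢ+n₀ᵢ.
Stratum 1 (Urban): n₁ = 3791, n₀ = 545, n = 4336; a·n₀/n = 545·545/4336 = 68.5021; c·n₁/n = 173·3791/4336 = 151.2553
Stratum 2 (Rural): n₁ = 3632, n₀ = 2110, n = 5742; a·n₀/n = 231·2110/5742 = 84.8851; c·n₁/n = 597·3632/5742 = 377.6217
RR_MH = (68.5021 + 84.8851) / (151.2553 + 377.6217) = 153.3871 / 528.8770 = 0.29002

0.290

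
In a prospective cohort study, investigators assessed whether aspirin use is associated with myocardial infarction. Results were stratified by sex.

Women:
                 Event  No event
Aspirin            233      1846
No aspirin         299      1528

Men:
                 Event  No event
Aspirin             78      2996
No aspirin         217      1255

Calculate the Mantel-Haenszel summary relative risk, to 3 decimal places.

0.439

RR_MH = Σ(aᵢ·n₀ᵢ/nᵢ) / Σ(cᵢ·n₁ᵢ/nᵢ), with n₁ᵢ = aᵢ+bᵢ (exposed), n₀ᵢ = cᵢ+dᵢ (unexposed), nᵢ = n₁ᵢ+n₀ᵢ.
Stratum 1 (Women): n₁ = 2079, n₀ = 1827, n = 3906; a·n₀/n = 233·1827/3906 = 108.9839; c·n₁/n = 299·2079/3906 = 159.1452
Stratum 2 (Men): n₁ = 3074, n₀ = 1472, n = 4546; a·n₀/n = 78·1472/4546 = 25.2565; c·n₁/n = 217·3074/4546 = 146.7352
RR_MH = (108.9839 + 25.2565) / (159.1452 + 146.7352) = 134.2404 / 305.8803 = 0.43887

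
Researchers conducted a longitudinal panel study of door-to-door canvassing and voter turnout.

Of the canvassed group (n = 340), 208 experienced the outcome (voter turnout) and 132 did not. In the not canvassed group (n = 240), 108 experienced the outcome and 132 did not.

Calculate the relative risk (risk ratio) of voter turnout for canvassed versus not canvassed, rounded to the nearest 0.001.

From the description: a = 208, b = 132, c = 108, d = 132.
Risk in exposed = 208/340 = 0.61176; risk in unexposed = 108/240 = 0.45000.
RR = 0.61176 / 0.45000 = 1.35948
The risk among the exposed is 1.36 times that among the unexposed.

1.359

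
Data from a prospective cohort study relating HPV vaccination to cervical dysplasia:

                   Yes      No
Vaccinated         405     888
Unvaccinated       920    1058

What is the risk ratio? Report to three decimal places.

Cells: a = 405, b = 888, c = 920, d = 1058.
Risk in exposed = 405/1293 = 0.31323; risk in unexposed = 920/1978 = 0.46512.
RR = 0.31323 / 0.46512 = 0.67343
The risk is 33% lower among the exposed than among the unexposed.

0.673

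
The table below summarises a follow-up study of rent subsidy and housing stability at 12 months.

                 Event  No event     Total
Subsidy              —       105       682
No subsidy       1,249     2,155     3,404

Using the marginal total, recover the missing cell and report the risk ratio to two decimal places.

2.31

The missing cell is in the exposed row: 682 − 105 = 577.
So a = 577, b = 105, c = 1249, d = 2155.
RR = [a/(a+b)] / [c/(c+d)] = (577/682) / (1249/3404) = 0.84604/0.36692 = 2.30578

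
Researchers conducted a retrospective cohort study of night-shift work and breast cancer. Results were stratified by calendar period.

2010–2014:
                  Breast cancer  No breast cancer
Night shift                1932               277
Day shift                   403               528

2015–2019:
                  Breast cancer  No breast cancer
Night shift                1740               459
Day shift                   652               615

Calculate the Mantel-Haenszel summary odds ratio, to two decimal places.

5.20

OR_MH = Σ(aᵢdᵢ/nᵢ) / Σ(bᵢcᵢ/nᵢ), where nᵢ is the stratum total.
Stratum 1 (2010–2014): n = 3140; a·d/n = 1932·528/3140 = 324.8713; b·c/n = 277·403/3140 = 35.5513
Stratum 2 (2015–2019): n = 3466; a·d/n = 1740·615/3466 = 308.7421; b·c/n = 459·652/3466 = 86.3439
OR_MH = (324.8713 + 308.7421) / (35.5513 + 86.3439) = 633.6134 / 121.8952 = 5.19802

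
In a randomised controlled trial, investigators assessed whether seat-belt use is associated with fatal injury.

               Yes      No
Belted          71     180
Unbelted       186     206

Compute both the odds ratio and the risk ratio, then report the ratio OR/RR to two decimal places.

Cells: a = 71, b = 180, c = 186, d = 206.
OR = (71·206)/(180·186) = 14626/33480 = 0.43686
Risk in exposed = 71/251 = 0.28287; risk in unexposed = 186/392 = 0.47449; RR = 0.59615
OR/RR = 0.43686 / 0.59615 = 0.73279
The outcome is not rare, so the OR lies further from 1 than the RR.

0.73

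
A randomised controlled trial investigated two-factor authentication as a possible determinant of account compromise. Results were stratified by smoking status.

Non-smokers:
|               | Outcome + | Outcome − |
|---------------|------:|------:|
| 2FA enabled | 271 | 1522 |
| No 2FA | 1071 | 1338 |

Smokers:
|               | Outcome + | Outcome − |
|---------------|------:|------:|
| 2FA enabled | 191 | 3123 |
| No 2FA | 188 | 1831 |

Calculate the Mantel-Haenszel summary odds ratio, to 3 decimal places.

OR_MH = Σ(aᵢdᵢ/nᵢ) / Σ(bᵢcᵢ/nᵢ), where nᵢ is the stratum total.
Stratum 1 (Non-smokers): n = 4202; a·d/n = 271·1338/4202 = 86.2918; b·c/n = 1522·1071/4202 = 387.9253
Stratum 2 (Smokers): n = 5333; a·d/n = 191·1831/5333 = 65.5768; b·c/n = 3123·188/5333 = 110.0926
OR_MH = (86.2918 + 65.5768) / (387.9253 + 110.0926) = 151.8686 / 498.0179 = 0.30495

0.305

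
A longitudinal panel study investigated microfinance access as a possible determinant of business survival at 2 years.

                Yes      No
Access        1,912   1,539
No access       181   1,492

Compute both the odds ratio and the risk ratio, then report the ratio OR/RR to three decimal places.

Cells: a = 1912, b = 1539, c = 181, d = 1492.
OR = (1912·1492)/(1539·181) = 2852704/278559 = 10.24093
Risk in exposed = 1912/3451 = 0.55404; risk in unexposed = 181/1673 = 0.10819; RR = 5.12107
OR/RR = 10.24093 / 5.12107 = 1.99977
The outcome is not rare, so the OR lies further from 1 than the RR.

2.000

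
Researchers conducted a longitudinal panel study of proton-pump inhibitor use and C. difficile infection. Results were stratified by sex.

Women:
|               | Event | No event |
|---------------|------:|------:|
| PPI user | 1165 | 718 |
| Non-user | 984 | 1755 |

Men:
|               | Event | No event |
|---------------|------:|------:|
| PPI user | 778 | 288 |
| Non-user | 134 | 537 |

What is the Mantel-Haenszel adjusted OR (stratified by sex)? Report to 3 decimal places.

OR_MH = Σ(aᵢdᵢ/nᵢ) / Σ(bᵢcᵢ/nᵢ), where nᵢ is the stratum total.
Stratum 1 (Women): n = 4622; a·d/n = 1165·1755/4622 = 442.3572; b·c/n = 718·984/4622 = 152.8585
Stratum 2 (Men): n = 1737; a·d/n = 778·537/1737 = 240.5216; b·c/n = 288·134/1737 = 22.2176
OR_MH = (442.3572 + 240.5216) / (152.8585 + 22.2176) = 682.8788 / 175.0761 = 3.90047

3.900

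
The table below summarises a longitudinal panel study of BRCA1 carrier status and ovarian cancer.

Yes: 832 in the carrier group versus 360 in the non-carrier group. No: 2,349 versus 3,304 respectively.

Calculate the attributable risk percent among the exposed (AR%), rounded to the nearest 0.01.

62.43

From the description: a = 832, b = 2349, c = 360, d = 3304.
Risk in exposed = 832/3181 = 0.26155; risk in unexposed = 360/3664 = 0.09825.
RR = 0.26155/0.09825 = 2.66203
AR% = (RR − 1)/RR × 100 = (2.66203 − 1)/2.66203 × 100 = 62.4347%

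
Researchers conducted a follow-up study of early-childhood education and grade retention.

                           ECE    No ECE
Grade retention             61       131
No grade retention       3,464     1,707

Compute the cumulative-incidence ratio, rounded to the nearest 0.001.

0.243

Reading the table with exposure as columns: a = 61 (ECE, case), b = 3464 (ECE, non-case), c = 131 (No ECE, case), d = 1707.
Risk in exposed = 61/3525 = 0.01730; risk in unexposed = 131/1838 = 0.07127.
RR = 0.01730 / 0.07127 = 0.24280
The risk is 76% lower among the exposed than among the unexposed.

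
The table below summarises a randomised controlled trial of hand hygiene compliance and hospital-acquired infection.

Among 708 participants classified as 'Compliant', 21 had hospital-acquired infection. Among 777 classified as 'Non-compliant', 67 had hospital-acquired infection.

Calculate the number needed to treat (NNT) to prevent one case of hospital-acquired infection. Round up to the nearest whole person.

Risk in treated group = 21/708 = 0.02966; risk in control = 67/777 = 0.08623.
Absolute risk reduction = 0.08623 − 0.02966 = 0.05657
NNT = 1 / ARR = 1 / 0.05657 = 17.678 → round up → 18

18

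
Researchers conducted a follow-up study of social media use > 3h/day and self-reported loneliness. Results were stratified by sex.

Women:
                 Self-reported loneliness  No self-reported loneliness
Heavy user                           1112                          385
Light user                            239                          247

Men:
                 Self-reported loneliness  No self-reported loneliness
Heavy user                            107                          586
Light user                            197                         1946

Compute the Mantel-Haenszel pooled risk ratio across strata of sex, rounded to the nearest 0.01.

1.55

RR_MH = Σ(aᵢ·n₀ᵢ/nᵢ) / Σ(cᵢ·n₁ᵢ/nᵢ), with n₁ᵢ = aᵢ+bᵢ (exposed), n₀ᵢ = cᵢ+dᵢ (unexposed), nᵢ = n₁ᵢ+n₀ᵢ.
Stratum 1 (Women): n₁ = 1497, n₀ = 486, n = 1983; a·n₀/n = 1112·486/1983 = 272.5325; c·n₁/n = 239·1497/1983 = 180.4251
Stratum 2 (Men): n₁ = 693, n₀ = 2143, n = 2836; a·n₀/n = 107·2143/2836 = 80.8537; c·n₁/n = 197·693/2836 = 48.1386
RR_MH = (272.5325 + 80.8537) / (180.4251 + 48.1386) = 353.3862 / 228.5637 = 1.54612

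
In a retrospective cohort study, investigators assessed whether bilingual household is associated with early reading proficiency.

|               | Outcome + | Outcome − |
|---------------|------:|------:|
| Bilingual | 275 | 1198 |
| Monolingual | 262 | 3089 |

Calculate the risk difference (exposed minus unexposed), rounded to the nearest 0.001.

0.109

Cells: a = 275, b = 1198, c = 262, d = 3089.
Risk in exposed = 275/1473 = 0.186694; risk in unexposed = 262/3351 = 0.078186.
Risk difference = 0.186694 − 0.078186 = 0.108508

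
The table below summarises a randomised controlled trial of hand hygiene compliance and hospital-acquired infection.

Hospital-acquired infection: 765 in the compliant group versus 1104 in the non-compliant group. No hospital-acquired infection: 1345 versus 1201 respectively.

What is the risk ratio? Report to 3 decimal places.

From the description: a = 765, b = 1345, c = 1104, d = 1201.
Risk in exposed = 765/2110 = 0.36256; risk in unexposed = 1104/2305 = 0.47896.
RR = 0.36256 / 0.47896 = 0.75697
The risk is 24% lower among the exposed than among the unexposed.

0.757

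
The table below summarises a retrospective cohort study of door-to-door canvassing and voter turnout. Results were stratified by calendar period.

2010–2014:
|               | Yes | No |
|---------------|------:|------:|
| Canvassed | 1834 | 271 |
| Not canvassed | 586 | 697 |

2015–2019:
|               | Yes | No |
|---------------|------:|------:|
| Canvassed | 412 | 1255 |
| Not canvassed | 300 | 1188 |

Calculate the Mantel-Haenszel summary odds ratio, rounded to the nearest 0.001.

OR_MH = Σ(aᵢdᵢ/nᵢ) / Σ(bᵢcᵢ/nᵢ), where nᵢ is the stratum total.
Stratum 1 (2010–2014): n = 3388; a·d/n = 1834·697/3388 = 377.3017; b·c/n = 271·586/3388 = 46.8731
Stratum 2 (2015–2019): n = 3155; a·d/n = 412·1188/3155 = 155.1366; b·c/n = 1255·300/3155 = 119.3344
OR_MH = (377.3017 + 155.1366) / (46.8731 + 119.3344) = 532.4383 / 166.2075 = 3.20346

3.203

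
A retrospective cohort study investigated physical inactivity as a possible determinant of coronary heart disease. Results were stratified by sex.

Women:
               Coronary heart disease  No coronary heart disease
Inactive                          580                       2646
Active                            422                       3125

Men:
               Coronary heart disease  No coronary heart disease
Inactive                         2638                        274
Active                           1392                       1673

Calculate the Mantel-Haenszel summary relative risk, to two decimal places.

1.88

RR_MH = Σ(aᵢ·n₀ᵢ/nᵢ) / Σ(cᵢ·n₁ᵢ/nᵢ), with n₁ᵢ = aᵢ+bᵢ (exposed), n₀ᵢ = cᵢ+dᵢ (unexposed), nᵢ = n₁ᵢ+n₀ᵢ.
Stratum 1 (Women): n₁ = 3226, n₀ = 3547, n = 6773; a·n₀/n = 580·3547/6773 = 303.7443; c·n₁/n = 422·3226/6773 = 200.9999
Stratum 2 (Men): n₁ = 2912, n₀ = 3065, n = 5977; a·n₀/n = 2638·3065/5977 = 1352.7639; c·n₁/n = 1392·2912/5977 = 678.1837
RR_MH = (303.7443 + 1352.7639) / (200.9999 + 678.1837) = 1656.5082 / 879.1836 = 1.88414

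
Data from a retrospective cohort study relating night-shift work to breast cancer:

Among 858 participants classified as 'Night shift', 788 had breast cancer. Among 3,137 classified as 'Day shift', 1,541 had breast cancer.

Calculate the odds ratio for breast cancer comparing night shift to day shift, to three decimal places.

11.659

From the description: a = 788, b = 70, c = 1541, d = 1596.
OR = (a·d)/(b·c) = (788 × 1596) / (70 × 1541) = 1257648 / 107870 = 11.65892
The odds of breast cancer are about 11.66 times as high in the night shift group.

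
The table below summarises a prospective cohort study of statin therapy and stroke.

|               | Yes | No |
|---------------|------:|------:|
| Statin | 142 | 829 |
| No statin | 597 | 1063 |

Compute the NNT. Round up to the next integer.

Risk in treated group = 142/971 = 0.14624; risk in control = 597/1660 = 0.35964.
Absolute risk reduction = 0.35964 − 0.14624 = 0.21340
NNT = 1 / ARR = 1 / 0.21340 = 4.686 → round up → 5

5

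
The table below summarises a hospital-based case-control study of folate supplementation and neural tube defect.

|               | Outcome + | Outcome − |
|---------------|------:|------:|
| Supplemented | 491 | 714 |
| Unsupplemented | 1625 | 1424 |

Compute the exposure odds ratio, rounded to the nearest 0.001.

Cells: a = 491, b = 714, c = 1625, d = 1424.
OR = (a·d)/(b·c) = (491 × 1424) / (714 × 1625) = 699184 / 1160250 = 0.60261
Exposure is associated with lower odds of neural tube defect (OR = 0.60 < 1).

0.603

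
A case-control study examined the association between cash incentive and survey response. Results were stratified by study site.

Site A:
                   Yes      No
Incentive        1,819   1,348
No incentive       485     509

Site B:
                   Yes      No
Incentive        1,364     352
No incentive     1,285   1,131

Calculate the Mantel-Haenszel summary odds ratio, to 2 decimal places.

2.24

OR_MH = Σ(aᵢdᵢ/nᵢ) / Σ(bᵢcᵢ/nᵢ), where nᵢ is the stratum total.
Stratum 1 (Site A): n = 4161; a·d/n = 1819·509/4161 = 222.5117; b·c/n = 1348·485/4161 = 157.1209
Stratum 2 (Site B): n = 4132; a·d/n = 1364·1131/4132 = 373.3504; b·c/n = 352·1285/4132 = 109.4676
OR_MH = (222.5117 + 373.3504) / (157.1209 + 109.4676) = 595.8621 / 266.5885 = 2.23514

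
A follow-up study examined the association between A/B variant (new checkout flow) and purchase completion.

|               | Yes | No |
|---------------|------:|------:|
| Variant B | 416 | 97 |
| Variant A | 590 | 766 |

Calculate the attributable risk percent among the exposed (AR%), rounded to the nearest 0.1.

Cells: a = 416, b = 97, c = 590, d = 766.
Risk in exposed = 416/513 = 0.81092; risk in unexposed = 590/1356 = 0.43510.
RR = 0.81092/0.43510 = 1.86373
AR% = (RR − 1)/RR × 100 = (1.86373 − 1)/1.86373 × 100 = 46.3442%

46.3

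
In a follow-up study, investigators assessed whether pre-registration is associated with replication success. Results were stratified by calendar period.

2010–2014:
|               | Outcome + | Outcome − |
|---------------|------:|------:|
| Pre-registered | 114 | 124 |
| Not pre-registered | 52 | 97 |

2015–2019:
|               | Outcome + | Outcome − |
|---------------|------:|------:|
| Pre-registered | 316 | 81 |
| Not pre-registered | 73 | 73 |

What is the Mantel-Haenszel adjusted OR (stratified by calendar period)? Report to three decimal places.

2.579

OR_MH = Σ(aᵢdᵢ/nᵢ) / Σ(bᵢcᵢ/nᵢ), where nᵢ is the stratum total.
Stratum 1 (2010–2014): n = 387; a·d/n = 114·97/387 = 28.5736; b·c/n = 124·52/387 = 16.6615
Stratum 2 (2015–2019): n = 543; a·d/n = 316·73/543 = 42.4825; b·c/n = 81·73/543 = 10.8895
OR_MH = (28.5736 + 42.4825) / (16.6615 + 10.8895) = 71.0561 / 27.5510 = 2.57908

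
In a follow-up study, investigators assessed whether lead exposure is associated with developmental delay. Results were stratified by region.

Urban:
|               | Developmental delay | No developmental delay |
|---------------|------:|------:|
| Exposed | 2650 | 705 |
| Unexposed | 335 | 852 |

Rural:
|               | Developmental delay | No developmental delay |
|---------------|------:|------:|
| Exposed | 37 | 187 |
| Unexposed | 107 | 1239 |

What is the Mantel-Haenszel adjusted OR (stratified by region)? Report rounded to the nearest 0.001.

OR_MH = Σ(aᵢdᵢ/nᵢ) / Σ(bᵢcᵢ/nᵢ), where nᵢ is the stratum total.
Stratum 1 (Urban): n = 4542; a·d/n = 2650·852/4542 = 497.0938; b·c/n = 705·335/4542 = 51.9980
Stratum 2 (Rural): n = 1570; a·d/n = 37·1239/1570 = 29.1994; b·c/n = 187·107/1570 = 12.7446
OR_MH = (497.0938 + 29.1994) / (51.9980 + 12.7446) = 526.2932 / 64.7426 = 8.12901

8.129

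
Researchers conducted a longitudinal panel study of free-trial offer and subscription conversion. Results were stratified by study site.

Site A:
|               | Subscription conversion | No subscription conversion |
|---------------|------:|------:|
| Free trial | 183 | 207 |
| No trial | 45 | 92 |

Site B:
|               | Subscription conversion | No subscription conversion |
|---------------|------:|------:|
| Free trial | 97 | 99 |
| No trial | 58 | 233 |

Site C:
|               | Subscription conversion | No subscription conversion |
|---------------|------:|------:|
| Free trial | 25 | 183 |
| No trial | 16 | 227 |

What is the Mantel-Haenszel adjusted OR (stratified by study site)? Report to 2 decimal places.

2.53

OR_MH = Σ(aᵢdᵢ/nᵢ) / Σ(bᵢcᵢ/nᵢ), where nᵢ is the stratum total.
Stratum 1 (Site A): n = 527; a·d/n = 183·92/527 = 31.9469; b·c/n = 207·45/527 = 17.6755
Stratum 2 (Site B): n = 487; a·d/n = 97·233/487 = 46.4086; b·c/n = 99·58/487 = 11.7906
Stratum 3 (Site C): n = 451; a·d/n = 25·227/451 = 12.5831; b·c/n = 183·16/451 = 6.4922
OR_MH = (31.9469 + 46.4086 + 12.5831) / (17.6755 + 11.7906 + 6.4922) = 90.9386 / 35.9583 = 2.52900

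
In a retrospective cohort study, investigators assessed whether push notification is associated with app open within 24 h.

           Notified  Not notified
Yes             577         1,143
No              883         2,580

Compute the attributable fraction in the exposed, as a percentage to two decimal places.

Reading the table with exposure as columns: a = 577 (Notified, case), b = 883 (Notified, non-case), c = 1143 (Not notified, case), d = 2580.
Risk in exposed = 577/1460 = 0.39521; risk in unexposed = 1143/3723 = 0.30701.
RR = 0.39521/0.30701 = 1.28727
AR% = (RR − 1)/RR × 100 = (1.28727 − 1)/1.28727 × 100 = 22.3162%

22.32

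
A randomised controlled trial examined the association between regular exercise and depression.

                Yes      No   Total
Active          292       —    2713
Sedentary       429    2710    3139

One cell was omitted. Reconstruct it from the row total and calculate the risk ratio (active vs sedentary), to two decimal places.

0.79

The missing cell is in the exposed row: 2713 − 292 = 2421.
So a = 292, b = 2421, c = 429, d = 2710.
RR = [a/(a+b)] / [c/(c+d)] = (292/2713) / (429/3139) = 0.10763/0.13667 = 0.78753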